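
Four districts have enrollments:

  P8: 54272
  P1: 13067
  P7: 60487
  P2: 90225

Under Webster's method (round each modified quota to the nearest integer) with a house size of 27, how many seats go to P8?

7

Standard divisor 218051/27 ≈ 8075.963; standard quotas: P8 6.720, P1 1.618, P7 7.490, P2 11.172.
Rounding to the nearest integer gives P8 7, P1 2, P7 7, P2 11 — total 27, matching the house size, so no adjustment is needed.
P8 receives 7.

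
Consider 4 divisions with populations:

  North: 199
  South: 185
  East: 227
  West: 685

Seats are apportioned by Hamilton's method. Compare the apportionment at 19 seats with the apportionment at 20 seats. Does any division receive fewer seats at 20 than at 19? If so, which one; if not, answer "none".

none

At 19 seats: North 3, South 3, East 3, West 10.
At 20 seats: North 3, South 3, East 3, West 11.
No division's allocation decreased.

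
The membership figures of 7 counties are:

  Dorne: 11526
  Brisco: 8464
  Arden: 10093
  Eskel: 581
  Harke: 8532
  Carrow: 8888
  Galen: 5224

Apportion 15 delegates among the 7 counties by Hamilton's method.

Standard divisor: 53308 ÷ 15 ≈ 3553.867.
Standard quotas: Dorne 3.2432, Brisco 2.3816, Arden 2.8400, Eskel 0.1635, Harke 2.4008, Carrow 2.5009, Galen 1.4699.
Lower quotas: Dorne 3, Brisco 2, Arden 2, Eskel 0, Harke 2, Carrow 2, Galen 1 (sum 12, leaving 3 seats).
Remainders in descending order: Arden 0.8400, Carrow 0.5009, Galen 0.4699, Harke 0.4008, Brisco 0.3816, Dorne 0.2432, Eskel 0.1635.
Largest remainders: Arden, Carrow, Galen receive the extra seats.

Dorne: 3, Brisco: 2, Arden: 3, Eskel: 0, Harke: 2, Carrow: 3, Galen: 2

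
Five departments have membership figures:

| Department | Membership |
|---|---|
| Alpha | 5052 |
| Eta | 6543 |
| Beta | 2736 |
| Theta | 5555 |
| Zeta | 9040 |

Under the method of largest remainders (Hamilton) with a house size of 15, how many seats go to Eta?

3

Total 28926; standard divisor 28926/15 ≈ 1928.4.
Standard quotas: Alpha 2.6198, Eta 3.3930, Beta 1.4188, Theta 2.8806, Zeta 4.6878.
Lower quotas: Alpha 2, Eta 3, Beta 1, Theta 2, Zeta 4 (sum 12, leaving 3 seats).
Remainders in descending order: Theta 0.8806, Zeta 0.6878, Alpha 0.6198, Beta 0.4188, Eta 0.3930.
The surplus seats go to Theta, Zeta, Alpha.
Eta receives 3.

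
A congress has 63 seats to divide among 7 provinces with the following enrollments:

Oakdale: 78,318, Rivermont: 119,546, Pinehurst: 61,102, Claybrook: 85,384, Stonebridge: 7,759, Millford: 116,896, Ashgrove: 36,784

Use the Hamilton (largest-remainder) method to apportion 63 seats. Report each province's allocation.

Standard divisor: 505789 ÷ 63 ≈ 8028.397.
Standard quotas: Oakdale 9.7551, Rivermont 14.8904, Pinehurst 7.6107, Claybrook 10.6352, Stonebridge 0.9664, Millford 14.5603, Ashgrove 4.5817.
Lower quotas: Oakdale 9, Rivermont 14, Pinehurst 7, Claybrook 10, Stonebridge 0, Millford 14, Ashgrove 4 (sum 58, leaving 5 seats).
Remainders in descending order: Stonebridge 0.9664, Rivermont 0.8904, Oakdale 0.7551, Claybrook 0.6352, Pinehurst 0.6107, Ashgrove 0.5817, Millford 0.5603.
Largest remainders: Stonebridge, Rivermont, Oakdale, Claybrook, Pinehurst receive the extra seats.

Oakdale 10, Rivermont 15, Pinehurst 8, Claybrook 11, Stonebridge 1, Millford 14, Ashgrove 4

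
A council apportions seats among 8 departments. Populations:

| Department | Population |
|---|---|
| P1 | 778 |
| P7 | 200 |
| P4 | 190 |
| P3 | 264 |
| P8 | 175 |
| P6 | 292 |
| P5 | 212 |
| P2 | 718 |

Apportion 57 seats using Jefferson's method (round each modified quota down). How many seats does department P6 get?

6

Standard divisor 2829/57 ≈ 49.632; standard quotas: P1 15.676, P7 4.030, P4 3.828, P3 5.319, P8 3.526, P6 5.883, P5 4.271, P2 14.467.
Rounding down gives 15, 4, 3, 5, 3, 5, 4, 14 = 53 seats, so the divisor must be adjusted.
With modified divisor 47: modified quotas P1 16.553, P7 4.255, P4 4.043, P3 5.617, P8 3.723, P6 6.213, P5 4.511, P2 15.277.
Rounding down: P1 16, P7 4, P4 4, P3 5, P8 3, P6 6, P5 4, P2 15 (total 57).
P6 receives 6.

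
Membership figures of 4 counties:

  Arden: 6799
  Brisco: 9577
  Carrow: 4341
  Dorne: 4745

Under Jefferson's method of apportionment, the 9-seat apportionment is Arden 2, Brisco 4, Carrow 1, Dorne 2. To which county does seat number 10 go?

Priority for the next seat is population ÷ (current seats + 1).
Priorities: Arden 2266.333, Brisco 1915.400, Carrow 2170.500, Dorne 1581.667.
Highest priority: Arden.

Arden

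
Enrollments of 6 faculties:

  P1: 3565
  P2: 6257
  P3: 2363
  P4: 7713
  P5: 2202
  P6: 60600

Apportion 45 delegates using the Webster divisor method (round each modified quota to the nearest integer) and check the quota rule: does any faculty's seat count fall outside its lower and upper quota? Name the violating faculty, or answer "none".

Standard quotas: P1 1.940, P2 3.405, P3 1.286, P4 4.197, P5 1.198, P6 32.975.
Webster allocation: P1 2, P2 3, P3 1, P4 4, P5 1, P6 34.
P6 has quota 32.975 (lower 32, upper 33) but receives 34 — outside the quota interval.

P6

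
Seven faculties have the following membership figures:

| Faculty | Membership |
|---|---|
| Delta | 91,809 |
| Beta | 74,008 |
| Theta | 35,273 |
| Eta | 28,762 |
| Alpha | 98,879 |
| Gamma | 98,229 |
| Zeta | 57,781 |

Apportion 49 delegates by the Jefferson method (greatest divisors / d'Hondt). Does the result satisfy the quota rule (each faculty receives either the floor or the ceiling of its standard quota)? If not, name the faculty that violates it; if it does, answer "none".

Standard quotas: Delta 9.281, Beta 7.481, Theta 3.566, Eta 2.907, Alpha 9.995, Gamma 9.929, Zeta 5.841.
Jefferson allocation: Delta 9, Beta 8, Theta 3, Eta 3, Alpha 10, Gamma 10, Zeta 6.
Every allocation lies between the lower and upper quota.

none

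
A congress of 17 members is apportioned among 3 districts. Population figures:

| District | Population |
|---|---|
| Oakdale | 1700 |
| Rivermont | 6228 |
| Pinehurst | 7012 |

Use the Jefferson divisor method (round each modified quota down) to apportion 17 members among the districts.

Standard divisor 14940/17 ≈ 878.824; standard quotas: Oakdale 1.934, Rivermont 7.087, Pinehurst 7.979.
Rounding down gives 1, 7, 7 = 15 seats, so the divisor must be adjusted.
With modified divisor 800: modified quotas Oakdale 2.125, Rivermont 7.785, Pinehurst 8.765.
Rounding down: Oakdale 2, Rivermont 7, Pinehurst 8 (total 17).

Oakdale 2, Rivermont 7, Pinehurst 8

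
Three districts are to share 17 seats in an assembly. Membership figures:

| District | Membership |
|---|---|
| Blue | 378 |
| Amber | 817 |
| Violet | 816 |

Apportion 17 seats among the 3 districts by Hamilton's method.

Blue: 3, Amber: 7, Violet: 7

The standard divisor is 2011/17 ≈ 118.294.
Standard quotas: Blue 3.195, Amber 6.907, Violet 6.898.
Lower quotas: Blue 3, Amber 6, Violet 6 (sum 15, leaving 2 seats).
Remainders in descending order: Amber 0.907, Violet 0.898, Blue 0.195.
Largest remainders: Amber, Violet receive the extra seats.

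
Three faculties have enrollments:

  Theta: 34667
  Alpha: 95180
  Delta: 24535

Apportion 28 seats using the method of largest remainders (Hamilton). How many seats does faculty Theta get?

6

Total 154382; standard divisor 154382/28 ≈ 5513.643.
Standard quotas: Theta 6.2875, Alpha 17.2626, Delta 4.4499.
Lower quotas: Theta 6, Alpha 17, Delta 4 (sum 27, leaving 1 seat).
Remainders in descending order: Delta 0.4499, Theta 0.2875, Alpha 0.2626.
Largest remainder: Delta receives the extra seat.
Theta receives 6.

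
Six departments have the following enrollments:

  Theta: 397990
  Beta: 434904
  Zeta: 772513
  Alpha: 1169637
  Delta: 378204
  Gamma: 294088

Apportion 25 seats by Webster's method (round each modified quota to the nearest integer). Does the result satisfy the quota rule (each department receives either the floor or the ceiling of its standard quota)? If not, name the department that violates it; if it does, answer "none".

none

Standard quotas: Theta 2.886, Beta 3.154, Zeta 5.602, Alpha 8.482, Delta 2.743, Gamma 2.133.
Webster allocation: Theta 3, Beta 3, Zeta 6, Alpha 8, Delta 3, Gamma 2.
Every allocation lies between the lower and upper quota.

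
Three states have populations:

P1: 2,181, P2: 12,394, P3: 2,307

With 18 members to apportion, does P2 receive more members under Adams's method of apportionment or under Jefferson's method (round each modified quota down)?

Jefferson

Adams: P1 3, P2 12, P3 3.
Jefferson: P1 2, P2 14, P3 2.
P2 gets 12 under Adams and 14 under Jefferson.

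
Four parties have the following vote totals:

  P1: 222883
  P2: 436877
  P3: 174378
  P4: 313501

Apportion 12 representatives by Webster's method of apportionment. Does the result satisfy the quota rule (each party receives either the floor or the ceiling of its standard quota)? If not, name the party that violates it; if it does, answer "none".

none

Standard quotas: P1 2.331, P2 4.568, P3 1.823, P4 3.278.
Webster allocation: P1 2, P2 5, P3 2, P4 3.
Every allocation lies between the lower and upper quota.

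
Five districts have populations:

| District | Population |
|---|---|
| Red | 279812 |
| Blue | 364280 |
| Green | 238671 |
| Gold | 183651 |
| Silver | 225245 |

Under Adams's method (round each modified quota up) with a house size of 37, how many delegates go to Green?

Standard divisor 1291659/37 ≈ 34909.703; standard quotas: Red 8.015, Blue 10.435, Green 6.837, Gold 5.261, Silver 6.452.
Rounding up gives 9, 11, 7, 6, 7 = 40 seats, so the divisor must be adjusted.
With modified divisor 37100: modified quotas Red 7.542, Blue 9.819, Green 6.433, Gold 4.950, Silver 6.071.
Rounding up: Red 8, Blue 10, Green 7, Gold 5, Silver 7 (total 37).
Green receives 7.

7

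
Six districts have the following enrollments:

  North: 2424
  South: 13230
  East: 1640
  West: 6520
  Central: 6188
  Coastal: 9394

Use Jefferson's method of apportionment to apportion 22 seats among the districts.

Standard divisor 39396/22 ≈ 1790.727; standard quotas: North 1.354, South 7.388, East 0.916, West 3.641, Central 3.456, Coastal 5.246.
Rounding down gives 1, 7, 0, 3, 3, 5 = 19 seats, so the divisor must be adjusted.
With modified divisor 1600: modified quotas North 1.515, South 8.269, East 1.025, West 4.075, Central 3.868, Coastal 5.871.
Rounding down: North 1, South 8, East 1, West 4, Central 3, Coastal 5 (total 22).

North=1, South=8, East=1, West=4, Central=3, Coastal=5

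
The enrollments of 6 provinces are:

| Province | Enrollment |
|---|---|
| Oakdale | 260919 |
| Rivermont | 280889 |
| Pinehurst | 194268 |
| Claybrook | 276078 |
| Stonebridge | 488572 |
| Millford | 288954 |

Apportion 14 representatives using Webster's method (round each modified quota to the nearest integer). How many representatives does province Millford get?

2

Standard divisor 1789680/14 ≈ 127834.286; standard quotas: Oakdale 2.041, Rivermont 2.197, Pinehurst 1.520, Claybrook 2.160, Stonebridge 3.822, Millford 2.260.
Rounding to the nearest integer gives Oakdale 2, Rivermont 2, Pinehurst 2, Claybrook 2, Stonebridge 4, Millford 2 — total 14, matching the house size, so no adjustment is needed.
Millford receives 2.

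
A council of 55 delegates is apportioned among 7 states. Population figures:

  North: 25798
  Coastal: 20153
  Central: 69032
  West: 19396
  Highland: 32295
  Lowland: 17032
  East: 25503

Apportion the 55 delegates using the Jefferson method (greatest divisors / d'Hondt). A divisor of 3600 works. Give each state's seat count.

With modified divisor 3600: modified quotas North 7.166, Coastal 5.598, Central 19.176, West 5.388, Highland 8.971, Lowland 4.731, East 7.084.
Rounding down: North 7, Coastal 5, Central 19, West 5, Highland 8, Lowland 4, East 7 (total 55).

North=7, Coastal=5, Central=19, West=5, Highland=8, Lowland=4, East=7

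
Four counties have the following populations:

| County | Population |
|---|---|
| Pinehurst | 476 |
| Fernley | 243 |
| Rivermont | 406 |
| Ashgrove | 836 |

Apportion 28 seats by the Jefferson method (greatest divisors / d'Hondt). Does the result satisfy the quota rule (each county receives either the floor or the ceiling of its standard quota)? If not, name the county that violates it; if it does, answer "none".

none

Standard quotas: Pinehurst 6.797, Fernley 3.470, Rivermont 5.797, Ashgrove 11.937.
Jefferson allocation: Pinehurst 7, Fernley 3, Rivermont 6, Ashgrove 12.
Every allocation lies between the lower and upper quota.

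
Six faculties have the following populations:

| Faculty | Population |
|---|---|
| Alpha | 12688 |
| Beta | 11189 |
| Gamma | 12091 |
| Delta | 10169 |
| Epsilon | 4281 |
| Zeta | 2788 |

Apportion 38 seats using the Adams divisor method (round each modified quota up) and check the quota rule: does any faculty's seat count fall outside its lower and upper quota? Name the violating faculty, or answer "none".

none

Standard quotas: Alpha 9.062, Beta 7.991, Gamma 8.635, Delta 7.263, Epsilon 3.058, Zeta 1.991.
Adams allocation: Alpha 9, Beta 8, Gamma 9, Delta 7, Epsilon 3, Zeta 2.
Every allocation lies between the lower and upper quota.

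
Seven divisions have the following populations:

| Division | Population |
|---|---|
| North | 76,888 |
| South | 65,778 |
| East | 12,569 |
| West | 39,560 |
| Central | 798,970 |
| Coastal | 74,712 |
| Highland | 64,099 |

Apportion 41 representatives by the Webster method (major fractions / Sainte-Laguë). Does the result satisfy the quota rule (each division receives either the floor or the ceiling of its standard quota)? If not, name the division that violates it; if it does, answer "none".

Central

Standard quotas: North 2.783, South 2.381, East 0.455, West 1.432, Central 28.923, Coastal 2.705, Highland 2.320.
Webster allocation: North 3, South 2, East 0, West 1, Central 30, Coastal 3, Highland 2.
Central has quota 28.923 (lower 28, upper 29) but receives 30 — outside the quota interval.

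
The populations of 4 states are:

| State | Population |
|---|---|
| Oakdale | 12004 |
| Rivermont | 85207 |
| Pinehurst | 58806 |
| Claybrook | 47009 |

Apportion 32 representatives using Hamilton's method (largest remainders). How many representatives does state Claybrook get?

The standard divisor is 203026/32 ≈ 6344.562.
Standard quotas: Oakdale 1.8920, Rivermont 13.4299, Pinehurst 9.2687, Claybrook 7.4093.
Lower quotas: Oakdale 1, Rivermont 13, Pinehurst 9, Claybrook 7 (sum 30, leaving 2 seats).
Remainders in descending order: Oakdale 0.8920, Rivermont 0.4299, Claybrook 0.4093, Pinehurst 0.2687.
Largest remainders: Oakdale, Rivermont receive the extra seats.
Claybrook receives 7.

7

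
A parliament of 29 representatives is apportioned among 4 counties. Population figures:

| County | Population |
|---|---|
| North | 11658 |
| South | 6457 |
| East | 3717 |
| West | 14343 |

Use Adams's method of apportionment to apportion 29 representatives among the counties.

North 9, South 5, East 3, West 12

Standard divisor 36175/29 ≈ 1247.414; standard quotas: North 9.346, South 5.176, East 2.980, West 11.498.
Rounding up gives 10, 6, 3, 12 = 31 seats, so the divisor must be adjusted.
With modified divisor 1300: modified quotas North 8.968, South 4.967, East 2.859, West 11.033.
Rounding up: North 9, South 5, East 3, West 12 (total 29).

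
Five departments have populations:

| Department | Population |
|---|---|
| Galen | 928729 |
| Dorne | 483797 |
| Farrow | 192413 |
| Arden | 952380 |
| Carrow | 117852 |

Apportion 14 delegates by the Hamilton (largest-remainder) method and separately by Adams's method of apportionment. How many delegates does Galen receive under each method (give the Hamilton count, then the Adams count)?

Hamilton: Galen 5, Dorne 2, Farrow 1, Arden 5, Carrow 1.
Adams: Galen 4, Dorne 3, Farrow 1, Arden 5, Carrow 1.
Galen gets 5 under Hamilton and 4 under Adams.

5 and 4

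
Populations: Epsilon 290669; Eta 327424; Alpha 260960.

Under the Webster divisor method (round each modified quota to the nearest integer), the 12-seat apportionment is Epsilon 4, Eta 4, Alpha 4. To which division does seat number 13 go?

Eta

Priority for the next seat is population ÷ (current seats + 0.5).
Priorities: Epsilon 64593.111, Eta 72760.889, Alpha 57991.111.
Highest priority: Eta.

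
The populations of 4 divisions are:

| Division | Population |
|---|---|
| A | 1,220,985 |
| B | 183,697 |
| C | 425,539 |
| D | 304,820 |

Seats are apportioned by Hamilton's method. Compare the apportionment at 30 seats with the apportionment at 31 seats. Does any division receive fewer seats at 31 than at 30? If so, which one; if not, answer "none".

none

At 30 seats: A 17, B 3, C 6, D 4.
At 31 seats: A 18, B 3, C 6, D 4.
No division's allocation decreased.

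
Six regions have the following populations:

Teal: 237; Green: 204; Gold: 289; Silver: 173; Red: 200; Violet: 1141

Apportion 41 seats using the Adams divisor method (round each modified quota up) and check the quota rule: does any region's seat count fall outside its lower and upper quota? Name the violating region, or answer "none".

Standard quotas: Teal 4.330, Green 3.727, Gold 5.280, Silver 3.161, Red 3.654, Violet 20.847.
Adams allocation: Teal 5, Green 4, Gold 5, Silver 3, Red 4, Violet 20.
Every allocation lies between the lower and upper quota.

none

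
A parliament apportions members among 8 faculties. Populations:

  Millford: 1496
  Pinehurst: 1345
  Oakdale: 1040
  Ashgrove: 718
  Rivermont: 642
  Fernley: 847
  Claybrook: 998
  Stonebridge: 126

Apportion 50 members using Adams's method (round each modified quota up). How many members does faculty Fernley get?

6

Standard divisor 7212/50 ≈ 144.24; standard quotas: Millford 10.372, Pinehurst 9.325, Oakdale 7.210, Ashgrove 4.978, Rivermont 4.451, Fernley 5.872, Claybrook 6.919, Stonebridge 0.874.
Rounding up gives 11, 10, 8, 5, 5, 6, 7, 1 = 53 seats, so the divisor must be adjusted.
With modified divisor 155: modified quotas Millford 9.652, Pinehurst 8.677, Oakdale 6.710, Ashgrove 4.632, Rivermont 4.142, Fernley 5.465, Claybrook 6.439, Stonebridge 0.813.
Rounding up: Millford 10, Pinehurst 9, Oakdale 7, Ashgrove 5, Rivermont 5, Fernley 6, Claybrook 7, Stonebridge 1 (total 50).
Fernley receives 6.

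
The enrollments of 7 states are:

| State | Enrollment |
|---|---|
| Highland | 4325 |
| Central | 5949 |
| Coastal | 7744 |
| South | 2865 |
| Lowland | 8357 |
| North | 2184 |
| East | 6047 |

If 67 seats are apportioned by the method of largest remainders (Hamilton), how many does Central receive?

The standard divisor is 37471/67 ≈ 559.269.
Standard quotas: Highland 7.7333, Central 10.6371, Coastal 13.8467, South 5.1228, Lowland 14.9427, North 3.9051, East 10.8123.
Lower quotas: Highland 7, Central 10, Coastal 13, South 5, Lowland 14, North 3, East 10 (sum 62, leaving 5 seats).
Remainders in descending order: Lowland 0.9427, North 0.9051, Coastal 0.8467, East 0.8123, Highland 0.7333, Central 0.6371, South 0.1228.
Largest remainders: Lowland, North, Coastal, East, Highland receive the extra seats.
Central receives 10.

10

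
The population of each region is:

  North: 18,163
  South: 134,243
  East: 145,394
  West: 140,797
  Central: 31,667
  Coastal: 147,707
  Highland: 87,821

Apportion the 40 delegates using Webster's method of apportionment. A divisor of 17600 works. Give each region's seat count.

North: 1; South: 8; East: 8; West: 8; Central: 2; Coastal: 8; Highland: 5

With modified divisor 17600: modified quotas North 1.032, South 7.627, East 8.261, West 8.000, Central 1.799, Coastal 8.392, Highland 4.990.
Rounding to the nearest integer: North 1, South 8, East 8, West 8, Central 2, Coastal 8, Highland 5 (total 40).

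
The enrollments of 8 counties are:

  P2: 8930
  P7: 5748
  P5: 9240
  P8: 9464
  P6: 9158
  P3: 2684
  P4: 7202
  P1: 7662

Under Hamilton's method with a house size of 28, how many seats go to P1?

4

The standard divisor is 60088/28 = 2146.
Standard quotas: P2 4.1612, P7 2.6785, P5 4.3057, P8 4.4101, P6 4.2675, P3 1.2507, P4 3.3560, P1 3.5704.
Lower quotas: P2 4, P7 2, P5 4, P8 4, P6 4, P3 1, P4 3, P1 3 (sum 25, leaving 3 seats).
Remainders in descending order: P7 0.6785, P1 0.5704, P8 0.4101, P4 0.3560, P5 0.3057, P6 0.2675, P3 0.2507, P2 0.1612.
Largest remainders: P7, P1, P8 receive the extra seats.
P1 receives 4.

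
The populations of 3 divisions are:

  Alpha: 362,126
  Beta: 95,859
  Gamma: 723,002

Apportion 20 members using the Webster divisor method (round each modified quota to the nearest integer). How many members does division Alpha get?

6

Standard divisor 1180987/20 ≈ 59049.35; standard quotas: Alpha 6.133, Beta 1.623, Gamma 12.244.
Rounding to the nearest integer gives Alpha 6, Beta 2, Gamma 12 — total 20, matching the house size, so no adjustment is needed.
Alpha receives 6.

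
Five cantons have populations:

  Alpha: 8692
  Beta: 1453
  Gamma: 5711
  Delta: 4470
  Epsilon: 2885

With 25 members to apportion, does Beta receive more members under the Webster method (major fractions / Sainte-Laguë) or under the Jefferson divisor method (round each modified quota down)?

Webster: Alpha 9, Beta 2, Gamma 6, Delta 5, Epsilon 3.
Jefferson: Alpha 10, Beta 1, Gamma 6, Delta 5, Epsilon 3.
Beta gets 2 under Webster and 1 under Jefferson.

Webster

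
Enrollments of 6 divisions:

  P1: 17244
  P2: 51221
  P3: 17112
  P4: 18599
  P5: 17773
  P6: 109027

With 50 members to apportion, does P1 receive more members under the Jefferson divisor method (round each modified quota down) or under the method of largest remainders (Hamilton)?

Hamilton

Jefferson: P1 3, P2 11, P3 3, P4 4, P5 4, P6 25.
Hamilton: P1 4, P2 11, P3 4, P4 4, P5 4, P6 23.
P1 gets 3 under Jefferson and 4 under Hamilton.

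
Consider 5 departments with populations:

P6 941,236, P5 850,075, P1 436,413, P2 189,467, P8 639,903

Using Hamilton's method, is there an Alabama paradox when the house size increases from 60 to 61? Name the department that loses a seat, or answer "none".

At 60 seats: P6 18, P5 17, P1 9, P2 4, P8 12.
At 61 seats: P6 19, P5 17, P1 8, P2 4, P8 13.
P1 drops from 9 to 8.

P1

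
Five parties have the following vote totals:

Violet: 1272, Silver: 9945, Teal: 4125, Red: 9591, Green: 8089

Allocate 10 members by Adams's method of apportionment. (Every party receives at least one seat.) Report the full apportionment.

Violet=1, Silver=3, Teal=1, Red=3, Green=2

Standard divisor 33022/10 ≈ 3302.2; standard quotas: Violet 0.385, Silver 3.012, Teal 1.249, Red 2.904, Green 2.450.
Rounding up gives 1, 4, 2, 3, 3 = 13 seats, so the divisor must be adjusted.
With modified divisor 4500: modified quotas Violet 0.283, Silver 2.210, Teal 0.917, Red 2.131, Green 1.798.
Rounding up: Violet 1, Silver 3, Teal 1, Red 3, Green 2 (total 10).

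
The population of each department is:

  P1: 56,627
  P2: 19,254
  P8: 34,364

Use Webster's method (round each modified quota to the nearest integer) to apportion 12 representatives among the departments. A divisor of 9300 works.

P1: 6, P2: 2, P8: 4

With modified divisor 9300: modified quotas P1 6.089, P2 2.070, P8 3.695.
Rounding to the nearest integer: P1 6, P2 2, P8 4 (total 12).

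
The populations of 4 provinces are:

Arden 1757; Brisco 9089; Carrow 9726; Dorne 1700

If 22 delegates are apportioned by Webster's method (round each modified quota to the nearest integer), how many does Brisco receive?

9

Standard divisor 22272/22 ≈ 1012.364; standard quotas: Arden 1.736, Brisco 8.978, Carrow 9.607, Dorne 1.679.
Rounding to the nearest integer gives 2, 9, 10, 2 = 23 seats, so the divisor must be adjusted.
With modified divisor 1050: modified quotas Arden 1.673, Brisco 8.656, Carrow 9.263, Dorne 1.619.
Rounding to the nearest integer: Arden 2, Brisco 9, Carrow 9, Dorne 2 (total 22).
Brisco receives 9.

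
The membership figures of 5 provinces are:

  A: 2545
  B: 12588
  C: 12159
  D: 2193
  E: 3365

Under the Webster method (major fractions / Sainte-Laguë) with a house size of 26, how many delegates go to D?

2

Standard divisor 32850/26 ≈ 1263.462; standard quotas: A 2.014, B 9.963, C 9.624, D 1.736, E 2.663.
Rounding to the nearest integer gives 2, 10, 10, 2, 3 = 27 seats, so the divisor must be adjusted.
With modified divisor 1300: modified quotas A 1.958, B 9.683, C 9.353, D 1.687, E 2.588.
Rounding to the nearest integer: A 2, B 10, C 9, D 2, E 3 (total 26).
D receives 2.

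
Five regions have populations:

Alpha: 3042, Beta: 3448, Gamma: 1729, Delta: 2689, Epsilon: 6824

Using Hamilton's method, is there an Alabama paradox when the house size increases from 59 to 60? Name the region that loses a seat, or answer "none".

none

At 59 seats: Alpha 10, Beta 11, Gamma 6, Delta 9, Epsilon 23.
At 60 seats: Alpha 10, Beta 12, Gamma 6, Delta 9, Epsilon 23.
No region's allocation decreased.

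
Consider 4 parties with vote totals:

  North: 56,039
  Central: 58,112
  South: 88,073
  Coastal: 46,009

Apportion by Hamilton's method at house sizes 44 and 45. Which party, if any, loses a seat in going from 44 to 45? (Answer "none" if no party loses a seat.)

At 44 seats: North 10, Central 10, South 16, Coastal 8.
At 45 seats: North 10, Central 11, South 16, Coastal 8.
No party's allocation decreased.

none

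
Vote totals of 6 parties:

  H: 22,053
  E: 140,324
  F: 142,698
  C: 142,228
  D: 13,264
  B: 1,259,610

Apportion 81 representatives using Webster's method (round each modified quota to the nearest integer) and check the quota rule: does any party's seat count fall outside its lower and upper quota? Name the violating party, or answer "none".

B

Standard quotas: H 1.038, E 6.608, F 6.719, C 6.697, D 0.625, B 59.313.
Webster allocation: H 1, E 7, F 7, C 7, D 1, B 58.
B has quota 59.313 (lower 59, upper 60) but receives 58 — outside the quota interval.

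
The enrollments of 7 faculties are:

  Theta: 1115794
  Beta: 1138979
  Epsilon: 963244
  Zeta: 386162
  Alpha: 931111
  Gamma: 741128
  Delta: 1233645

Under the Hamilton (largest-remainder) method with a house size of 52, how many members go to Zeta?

3

Standard divisor: 6510063 ÷ 52 ≈ 125193.519.
Standard quotas: Theta 8.9126, Beta 9.0977, Epsilon 7.6940, Zeta 3.0845, Alpha 7.4374, Gamma 5.9199, Delta 9.8539.
Lower quotas: Theta 8, Beta 9, Epsilon 7, Zeta 3, Alpha 7, Gamma 5, Delta 9 (sum 48, leaving 4 seats).
Remainders in descending order: Gamma 0.9199, Theta 0.9126, Delta 0.8539, Epsilon 0.6940, Alpha 0.4374, Beta 0.0977, Zeta 0.0845.
Largest remainders: Gamma, Theta, Delta, Epsilon receive the extra seats.
Zeta receives 3.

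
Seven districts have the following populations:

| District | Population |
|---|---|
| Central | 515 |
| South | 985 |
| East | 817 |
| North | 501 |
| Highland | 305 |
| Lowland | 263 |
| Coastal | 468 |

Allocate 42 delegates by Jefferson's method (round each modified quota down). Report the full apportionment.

Central 6, South 11, East 9, North 5, Highland 3, Lowland 3, Coastal 5

Standard divisor 3854/42 ≈ 91.762; standard quotas: Central 5.612, South 10.734, East 8.903, North 5.460, Highland 3.324, Lowland 2.866, Coastal 5.100.
Rounding down gives 5, 10, 8, 5, 3, 2, 5 = 38 seats, so the divisor must be adjusted.
With modified divisor 85: modified quotas Central 6.059, South 11.588, East 9.612, North 5.894, Highland 3.588, Lowland 3.094, Coastal 5.506.
Rounding down: Central 6, South 11, East 9, North 5, Highland 3, Lowland 3, Coastal 5 (total 42).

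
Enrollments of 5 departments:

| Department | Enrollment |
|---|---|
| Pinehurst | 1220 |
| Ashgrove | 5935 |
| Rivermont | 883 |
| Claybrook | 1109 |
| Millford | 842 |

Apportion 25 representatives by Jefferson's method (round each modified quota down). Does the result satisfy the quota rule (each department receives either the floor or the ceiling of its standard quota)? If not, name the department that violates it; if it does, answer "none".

Ashgrove

Standard quotas: Pinehurst 3.053, Ashgrove 14.854, Rivermont 2.210, Claybrook 2.776, Millford 2.107.
Jefferson allocation: Pinehurst 3, Ashgrove 16, Rivermont 2, Claybrook 2, Millford 2.
Ashgrove has quota 14.854 (lower 14, upper 15) but receives 16 — outside the quota interval.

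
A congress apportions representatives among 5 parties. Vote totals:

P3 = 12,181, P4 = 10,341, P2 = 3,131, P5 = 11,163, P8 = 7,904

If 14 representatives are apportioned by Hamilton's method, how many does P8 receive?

2

The standard divisor is 44720/14 ≈ 3194.286.
Standard quotas: P3 3.8134, P4 3.2373, P2 0.9802, P5 3.4947, P8 2.4744.
Lower quotas: P3 3, P4 3, P2 0, P5 3, P8 2 (sum 11, leaving 3 seats).
Remainders in descending order: P2 0.9802, P3 0.8134, P5 0.4947, P8 0.4744, P4 0.2373.
Largest remainders: P2, P3, P5 receive the extra seats.
P8 receives 2.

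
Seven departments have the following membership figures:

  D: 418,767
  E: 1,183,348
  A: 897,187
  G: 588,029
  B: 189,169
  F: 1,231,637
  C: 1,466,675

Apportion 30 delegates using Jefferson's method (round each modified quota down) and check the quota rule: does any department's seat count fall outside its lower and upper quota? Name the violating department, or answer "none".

Standard quotas: D 2.103, E 5.942, A 4.505, G 2.953, B 0.950, F 6.184, C 7.364.
Jefferson allocation: D 2, E 6, A 4, G 3, B 1, F 6, C 8.
Every allocation lies between the lower and upper quota.

none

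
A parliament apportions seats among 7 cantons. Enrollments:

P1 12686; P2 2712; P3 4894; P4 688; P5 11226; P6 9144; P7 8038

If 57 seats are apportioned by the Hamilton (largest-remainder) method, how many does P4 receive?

1

Standard divisor: 49388 ÷ 57 ≈ 866.456.
Standard quotas: P1 14.6412, P2 3.1300, P3 5.6483, P4 0.7940, P5 12.9562, P6 10.5533, P7 9.2769.
Lower quotas: P1 14, P2 3, P3 5, P4 0, P5 12, P6 10, P7 9 (sum 53, leaving 4 seats).
Remainders in descending order: P5 0.9562, P4 0.7940, P3 0.6483, P1 0.6412, P6 0.5533, P7 0.2769, P2 0.1300.
Largest remainders: P5, P4, P3, P1 receive the extra seats.
P4 receives 1.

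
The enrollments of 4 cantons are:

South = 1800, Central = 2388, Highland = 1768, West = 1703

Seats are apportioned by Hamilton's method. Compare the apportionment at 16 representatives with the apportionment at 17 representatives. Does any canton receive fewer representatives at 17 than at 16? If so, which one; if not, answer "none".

none

At 16 seats: South 4, Central 5, Highland 4, West 3.
At 17 seats: South 4, Central 5, Highland 4, West 4.
No canton's allocation decreased.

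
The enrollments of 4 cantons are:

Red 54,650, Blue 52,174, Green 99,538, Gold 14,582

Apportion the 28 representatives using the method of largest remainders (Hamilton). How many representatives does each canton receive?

The standard divisor is 220944/28 ≈ 7890.857.
Standard quotas: Red 6.9257, Blue 6.6120, Green 12.6143, Gold 1.8480.
Lower quotas: Red 6, Blue 6, Green 12, Gold 1 (sum 25, leaving 3 seats).
Remainders in descending order: Red 0.9257, Gold 0.8480, Green 0.6143, Blue 0.6120.
The surplus seats go to Red, Gold, Green.

Red 7; Blue 6; Green 13; Gold 2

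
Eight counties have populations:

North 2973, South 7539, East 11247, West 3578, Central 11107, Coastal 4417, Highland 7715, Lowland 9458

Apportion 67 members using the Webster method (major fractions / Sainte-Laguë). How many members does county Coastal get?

Standard divisor 58034/67 ≈ 866.179; standard quotas: North 3.432, South 8.704, East 12.985, West 4.131, Central 12.823, Coastal 5.099, Highland 8.907, Lowland 10.919.
Rounding to the nearest integer gives North 3, South 9, East 13, West 4, Central 13, Coastal 5, Highland 9, Lowland 11 — total 67, matching the house size, so no adjustment is needed.
Coastal receives 5.

5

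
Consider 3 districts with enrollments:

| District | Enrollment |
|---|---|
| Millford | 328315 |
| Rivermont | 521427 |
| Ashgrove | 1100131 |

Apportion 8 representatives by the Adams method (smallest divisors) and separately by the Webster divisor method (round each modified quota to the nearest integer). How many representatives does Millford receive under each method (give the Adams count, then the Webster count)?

Adams: Millford 2, Rivermont 2, Ashgrove 4.
Webster: Millford 1, Rivermont 2, Ashgrove 5.
Millford gets 2 under Adams and 1 under Webster.

2 and 1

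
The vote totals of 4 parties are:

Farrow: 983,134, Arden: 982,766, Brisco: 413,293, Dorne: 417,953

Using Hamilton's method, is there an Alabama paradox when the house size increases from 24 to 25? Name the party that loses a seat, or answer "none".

Brisco

At 24 seats: Farrow 8, Arden 8, Brisco 4, Dorne 4.
At 25 seats: Farrow 9, Arden 9, Brisco 3, Dorne 4.
Brisco drops from 4 to 3.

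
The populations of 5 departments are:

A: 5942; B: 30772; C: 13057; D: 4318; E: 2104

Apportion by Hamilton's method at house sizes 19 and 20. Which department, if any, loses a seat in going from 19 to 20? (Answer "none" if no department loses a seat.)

At 19 seats: A 2, B 10, C 4, D 2, E 1.
At 20 seats: A 2, B 11, C 5, D 1, E 1.
D drops from 2 to 1.

D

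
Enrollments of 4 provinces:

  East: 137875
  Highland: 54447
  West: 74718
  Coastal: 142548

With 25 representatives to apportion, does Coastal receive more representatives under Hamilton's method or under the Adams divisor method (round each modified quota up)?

Hamilton

Hamilton: East 8, Highland 3, West 5, Coastal 9.
Adams: East 8, Highland 4, West 5, Coastal 8.
Coastal gets 9 under Hamilton and 8 under Adams.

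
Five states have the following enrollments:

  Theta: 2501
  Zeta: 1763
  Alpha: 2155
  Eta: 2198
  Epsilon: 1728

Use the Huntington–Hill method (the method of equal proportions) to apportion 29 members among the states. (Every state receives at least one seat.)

With divisor 363: modified quotas Theta 6.890, Zeta 4.857, Alpha 5.937, Eta 6.055, Epsilon 4.760.
Geometric-mean thresholds: Theta √(6·7)=6.481, Zeta √(4·5)=4.472, Alpha √(5·6)=5.477, Eta √(6·7)=6.481, Epsilon √(4·5)=4.472.
Each quota rounded against its threshold gives Theta 7, Zeta 5, Alpha 6, Eta 6, Epsilon 5 (total 29).

Theta: 7, Zeta: 5, Alpha: 6, Eta: 6, Epsilon: 5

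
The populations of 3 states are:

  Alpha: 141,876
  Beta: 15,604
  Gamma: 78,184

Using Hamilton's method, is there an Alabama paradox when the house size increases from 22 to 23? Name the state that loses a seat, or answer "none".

Beta

At 22 seats: Alpha 13, Beta 2, Gamma 7.
At 23 seats: Alpha 14, Beta 1, Gamma 8.
Beta drops from 2 to 1.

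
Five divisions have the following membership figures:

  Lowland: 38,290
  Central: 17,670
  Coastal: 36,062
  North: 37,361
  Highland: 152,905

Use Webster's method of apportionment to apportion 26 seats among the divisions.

Lowland=4, Central=2, Coastal=3, North=3, Highland=14

Standard divisor 282288/26 ≈ 10857.231; standard quotas: Lowland 3.527, Central 1.627, Coastal 3.321, North 3.441, Highland 14.083.
Rounding to the nearest integer gives Lowland 4, Central 2, Coastal 3, North 3, Highland 14 — total 26, matching the house size, so no adjustment is needed.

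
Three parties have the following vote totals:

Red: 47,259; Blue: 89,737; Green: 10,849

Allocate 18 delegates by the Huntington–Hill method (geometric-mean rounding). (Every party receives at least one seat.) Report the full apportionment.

With divisor 8183: modified quotas Red 5.775, Blue 10.966, Green 1.326.
Geometric-mean thresholds: Red √(5·6)=5.477, Blue √(10·11)=10.488, Green √(1·2)=1.414.
Each quota rounded against its threshold gives Red 6, Blue 11, Green 1 (total 18).

Red=6, Blue=11, Green=1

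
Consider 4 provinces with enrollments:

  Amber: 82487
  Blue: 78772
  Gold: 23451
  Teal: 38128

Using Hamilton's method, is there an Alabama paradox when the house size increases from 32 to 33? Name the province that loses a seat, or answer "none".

At 32 seats: Amber 12, Blue 11, Gold 3, Teal 6.
At 33 seats: Amber 12, Blue 12, Gold 3, Teal 6.
No province's allocation decreased.

none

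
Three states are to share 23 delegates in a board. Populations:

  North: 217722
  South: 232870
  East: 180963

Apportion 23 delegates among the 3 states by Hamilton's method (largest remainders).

Total 631555; standard divisor 631555/23 ≈ 27458.913.
Standard quotas: North 7.9290, South 8.4807, East 6.5903.
Lower quotas: North 7, South 8, East 6 (sum 21, leaving 2 seats).
Remainders in descending order: North 0.9290, East 0.5903, South 0.4807.
Largest remainders: North, East receive the extra seats.

North 8; South 8; East 7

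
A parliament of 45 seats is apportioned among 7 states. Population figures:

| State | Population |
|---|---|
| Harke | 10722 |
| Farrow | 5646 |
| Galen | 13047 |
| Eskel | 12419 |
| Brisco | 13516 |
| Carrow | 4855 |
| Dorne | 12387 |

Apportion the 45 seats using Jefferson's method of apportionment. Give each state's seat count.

Harke 7, Farrow 3, Galen 8, Eskel 8, Brisco 8, Carrow 3, Dorne 8

Standard divisor 72592/45 ≈ 1613.156; standard quotas: Harke 6.647, Farrow 3.500, Galen 8.088, Eskel 7.699, Brisco 8.379, Carrow 3.010, Dorne 7.679.
Rounding down gives 6, 3, 8, 7, 8, 3, 7 = 42 seats, so the divisor must be adjusted.
With modified divisor 1520: modified quotas Harke 7.054, Farrow 3.714, Galen 8.584, Eskel 8.170, Brisco 8.892, Carrow 3.194, Dorne 8.149.
Rounding down: Harke 7, Farrow 3, Galen 8, Eskel 8, Brisco 8, Carrow 3, Dorne 8 (total 45).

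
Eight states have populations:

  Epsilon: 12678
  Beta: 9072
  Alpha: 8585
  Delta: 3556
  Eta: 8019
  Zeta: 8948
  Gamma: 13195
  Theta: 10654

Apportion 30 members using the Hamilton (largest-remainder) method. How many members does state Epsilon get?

5

The standard divisor is 74707/30 ≈ 2490.233.
Standard quotas: Epsilon 5.0911, Beta 3.6430, Alpha 3.4475, Delta 1.4280, Eta 3.2202, Zeta 3.5932, Gamma 5.2987, Theta 4.2783.
Lower quotas: Epsilon 5, Beta 3, Alpha 3, Delta 1, Eta 3, Zeta 3, Gamma 5, Theta 4 (sum 27, leaving 3 seats).
Remainders in descending order: Beta 0.6430, Zeta 0.5932, Alpha 0.4475, Delta 0.4280, Gamma 0.2987, Theta 0.2783, Eta 0.2202, Epsilon 0.0911.
Largest remainders: Beta, Zeta, Alpha receive the extra seats.
Epsilon receives 5.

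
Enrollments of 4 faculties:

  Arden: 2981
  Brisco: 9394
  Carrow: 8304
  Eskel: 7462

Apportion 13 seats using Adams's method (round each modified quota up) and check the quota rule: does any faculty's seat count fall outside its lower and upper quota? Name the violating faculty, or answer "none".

none

Standard quotas: Arden 1.377, Brisco 4.340, Carrow 3.836, Eskel 3.447.
Adams allocation: Arden 2, Brisco 4, Carrow 4, Eskel 3.
Every allocation lies between the lower and upper quota.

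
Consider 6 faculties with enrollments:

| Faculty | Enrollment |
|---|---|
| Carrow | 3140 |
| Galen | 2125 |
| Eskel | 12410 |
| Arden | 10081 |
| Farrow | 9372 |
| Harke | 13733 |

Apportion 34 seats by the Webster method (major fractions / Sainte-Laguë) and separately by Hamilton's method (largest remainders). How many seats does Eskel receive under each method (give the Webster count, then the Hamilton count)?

9 and 8

Webster: Carrow 2, Galen 1, Eskel 9, Arden 7, Farrow 6, Harke 9.
Hamilton: Carrow 2, Galen 2, Eskel 8, Arden 7, Farrow 6, Harke 9.
Eskel gets 9 under Webster and 8 under Hamilton.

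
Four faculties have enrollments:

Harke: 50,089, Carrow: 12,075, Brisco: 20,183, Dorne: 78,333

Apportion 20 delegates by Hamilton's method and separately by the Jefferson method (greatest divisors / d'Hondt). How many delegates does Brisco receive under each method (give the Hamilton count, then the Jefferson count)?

3 and 2

Hamilton: Harke 6, Carrow 1, Brisco 3, Dorne 10.
Jefferson: Harke 7, Carrow 1, Brisco 2, Dorne 10.
Brisco gets 3 under Hamilton and 2 under Jefferson.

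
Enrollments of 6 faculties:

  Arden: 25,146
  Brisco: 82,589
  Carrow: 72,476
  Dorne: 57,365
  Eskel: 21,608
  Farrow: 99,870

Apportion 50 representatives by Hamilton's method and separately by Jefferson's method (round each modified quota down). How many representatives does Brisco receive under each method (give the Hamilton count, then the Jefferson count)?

Hamilton: Arden 4, Brisco 11, Carrow 10, Dorne 8, Eskel 3, Farrow 14.
Jefferson: Arden 3, Brisco 12, Carrow 10, Dorne 8, Eskel 3, Farrow 14.
Brisco gets 11 under Hamilton and 12 under Jefferson.

11 and 12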